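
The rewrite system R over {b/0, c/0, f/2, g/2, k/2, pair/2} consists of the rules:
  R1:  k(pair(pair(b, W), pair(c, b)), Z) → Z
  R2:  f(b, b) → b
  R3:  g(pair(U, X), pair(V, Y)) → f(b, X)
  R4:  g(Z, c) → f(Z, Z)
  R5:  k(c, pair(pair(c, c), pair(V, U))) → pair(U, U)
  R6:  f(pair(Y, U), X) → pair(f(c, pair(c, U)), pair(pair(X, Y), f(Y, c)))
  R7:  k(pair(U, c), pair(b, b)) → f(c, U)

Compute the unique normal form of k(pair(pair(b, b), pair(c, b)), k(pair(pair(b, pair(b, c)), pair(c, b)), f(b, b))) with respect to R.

1. k(pair(pair(b, b), pair(c, b)), k(pair(pair(b, pair(b, c)), pair(c, b)), f(b, b)))  →  k(pair(pair(b, pair(b, c)), pair(c, b)), f(b, b))   [R1 at ε]
2. k(pair(pair(b, pair(b, c)), pair(c, b)), f(b, b))  →  f(b, b)   [R1 at ε]
3. f(b, b)  →  b   [R2 at ε]

b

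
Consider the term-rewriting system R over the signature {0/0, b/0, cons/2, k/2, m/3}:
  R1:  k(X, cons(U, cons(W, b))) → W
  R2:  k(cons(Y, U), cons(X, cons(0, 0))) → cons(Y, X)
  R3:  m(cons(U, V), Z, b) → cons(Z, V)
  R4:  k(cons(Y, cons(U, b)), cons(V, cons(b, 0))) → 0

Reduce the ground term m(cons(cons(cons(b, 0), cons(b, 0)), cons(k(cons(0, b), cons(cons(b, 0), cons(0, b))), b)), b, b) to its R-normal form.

1. m(cons(cons(cons(b, 0), cons(b, 0)), cons(k(cons(0, b), cons(cons(b, 0), cons(0, b))), b)), b, b)  →  cons(b, cons(k(cons(0, b), cons(cons(b, 0), cons(0, b))), b))   [R3 at ε]
2. cons(b, cons(k(cons(0, b), cons(cons(b, 0), cons(0, b))), b))  →  cons(b, cons(0, b))   [R1 at 2.1]

cons(b, cons(0, b))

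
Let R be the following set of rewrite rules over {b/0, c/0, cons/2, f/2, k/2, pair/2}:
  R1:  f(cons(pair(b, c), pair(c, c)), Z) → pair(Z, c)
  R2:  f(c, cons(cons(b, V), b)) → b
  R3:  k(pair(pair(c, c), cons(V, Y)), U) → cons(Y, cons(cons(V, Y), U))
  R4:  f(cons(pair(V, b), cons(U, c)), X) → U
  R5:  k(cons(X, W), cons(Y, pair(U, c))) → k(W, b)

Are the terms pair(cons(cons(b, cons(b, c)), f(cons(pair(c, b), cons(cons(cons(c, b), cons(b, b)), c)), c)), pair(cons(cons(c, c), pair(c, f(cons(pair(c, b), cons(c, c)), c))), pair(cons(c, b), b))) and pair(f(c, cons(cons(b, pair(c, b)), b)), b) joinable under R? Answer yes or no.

no — NF(t₁) = pair(cons(cons(b, cons(b, c)), cons(cons(c, b), cons(b, b))), pair(cons(cons(c, c), pair(c, c)), pair(cons(c, b), b))), NF(t₂) = pair(b, b)

Reduce t₁ = pair(cons(cons(b, cons(b, c)), f(cons(pair(c, b), cons(cons(cons(c, b), cons(b, b)), c)), c)), pair(cons(cons(c, c), pair(c, f(cons(pair(c, b), cons(c, c)), c))), pair(cons(c, b), b))):
1. pair(cons(cons(b, cons(b, c)), f(cons(pair(c, b), cons(cons(cons(c, b), cons(b, b)), c)), c)), pair(cons(cons(c, c), pair(c, f(cons(pair(c, b), cons(c, c)), c))), pair(cons(c, b), b)))  →  pair(cons(cons(b, cons(b, c)), cons(cons(c, b), cons(b, b))), pair(cons(cons(c, c), pair(c, f(cons(pair(c, b), cons(c, c)), c))), pair(cons(c, b), b)))   [R4 at 1.2]
2. pair(cons(cons(b, cons(b, c)), cons(cons(c, b), cons(b, b))), pair(cons(cons(c, c), pair(c, f(cons(pair(c, b), cons(c, c)), c))), pair(cons(c, b), b)))  →  pair(cons(cons(b, cons(b, c)), cons(cons(c, b), cons(b, b))), pair(cons(cons(c, c), pair(c, c)), pair(cons(c, b), b)))   [R4 at 2.1.2.2]

Reduce t₂ = pair(f(c, cons(cons(b, pair(c, b)), b)), b):
1. pair(f(c, cons(cons(b, pair(c, b)), b)), b)  →  pair(b, b)   [R2 at 1]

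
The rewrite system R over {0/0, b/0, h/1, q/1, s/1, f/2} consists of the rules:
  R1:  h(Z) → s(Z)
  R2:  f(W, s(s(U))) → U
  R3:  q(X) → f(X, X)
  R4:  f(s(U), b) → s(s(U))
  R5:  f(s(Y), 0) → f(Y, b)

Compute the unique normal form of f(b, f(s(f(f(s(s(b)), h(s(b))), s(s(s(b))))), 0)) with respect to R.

1. f(b, f(s(f(f(s(s(b)), h(s(b))), s(s(s(b))))), 0))  →  f(b, f(f(f(s(s(b)), h(s(b))), s(s(s(b)))), b))   [R5 at 2]
2. f(b, f(f(f(s(s(b)), h(s(b))), s(s(s(b)))), b))  →  f(b, f(s(b), b))   [R2 at 2.1]
3. f(b, f(s(b), b))  →  f(b, s(s(b)))   [R4 at 2]
4. f(b, s(s(b)))  →  b   [R2 at ε]

b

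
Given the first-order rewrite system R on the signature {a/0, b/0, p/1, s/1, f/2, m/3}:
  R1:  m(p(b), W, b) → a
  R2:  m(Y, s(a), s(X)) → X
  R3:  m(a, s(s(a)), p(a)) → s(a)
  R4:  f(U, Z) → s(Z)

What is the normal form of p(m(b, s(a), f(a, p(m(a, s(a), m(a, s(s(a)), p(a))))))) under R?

1. p(m(b, s(a), f(a, p(m(a, s(a), m(a, s(s(a)), p(a)))))))  →  p(m(b, s(a), s(p(m(a, s(a), m(a, s(s(a)), p(a)))))))   [R4 at 1.3]
2. p(m(b, s(a), s(p(m(a, s(a), m(a, s(s(a)), p(a)))))))  →  p(p(m(a, s(a), m(a, s(s(a)), p(a)))))   [R2 at 1]
3. p(p(m(a, s(a), m(a, s(s(a)), p(a)))))  →  p(p(m(a, s(a), s(a))))   [R3 at 1.1.3]
4. p(p(m(a, s(a), s(a))))  →  p(p(a))   [R2 at 1.1]

p(p(a))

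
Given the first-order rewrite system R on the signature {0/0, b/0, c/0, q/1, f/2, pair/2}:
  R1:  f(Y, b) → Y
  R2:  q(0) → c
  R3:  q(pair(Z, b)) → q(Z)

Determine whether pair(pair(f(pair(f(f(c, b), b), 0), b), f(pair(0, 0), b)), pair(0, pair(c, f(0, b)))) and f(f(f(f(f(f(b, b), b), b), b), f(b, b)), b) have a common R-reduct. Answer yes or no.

no — NF(t₁) = pair(pair(pair(c, 0), pair(0, 0)), pair(0, pair(c, 0))), NF(t₂) = b

Reduce t₁ = pair(pair(f(pair(f(f(c, b), b), 0), b), f(pair(0, 0), b)), pair(0, pair(c, f(0, b)))):
1. pair(pair(f(pair(f(f(c, b), b), 0), b), f(pair(0, 0), b)), pair(0, pair(c, f(0, b))))  →  pair(pair(pair(f(f(c, b), b), 0), f(pair(0, 0), b)), pair(0, pair(c, f(0, b))))   [R1 at 1.1]
2. pair(pair(pair(f(f(c, b), b), 0), f(pair(0, 0), b)), pair(0, pair(c, f(0, b))))  →  pair(pair(pair(f(c, b), 0), f(pair(0, 0), b)), pair(0, pair(c, f(0, b))))   [R1 at 1.1.1]
3. pair(pair(pair(f(c, b), 0), f(pair(0, 0), b)), pair(0, pair(c, f(0, b))))  →  pair(pair(pair(c, 0), f(pair(0, 0), b)), pair(0, pair(c, f(0, b))))   [R1 at 1.1.1]
4. pair(pair(pair(c, 0), f(pair(0, 0), b)), pair(0, pair(c, f(0, b))))  →  pair(pair(pair(c, 0), pair(0, 0)), pair(0, pair(c, f(0, b))))   [R1 at 1.2]
5. pair(pair(pair(c, 0), pair(0, 0)), pair(0, pair(c, f(0, b))))  →  pair(pair(pair(c, 0), pair(0, 0)), pair(0, pair(c, 0)))   [R1 at 2.2.2]

Reduce t₂ = f(f(f(f(f(f(b, b), b), b), b), f(b, b)), b):
1. f(f(f(f(f(f(b, b), b), b), b), f(b, b)), b)  →  f(f(f(f(f(b, b), b), b), b), f(b, b))   [R1 at ε]
2. f(f(f(f(f(b, b), b), b), b), f(b, b))  →  f(f(f(f(b, b), b), b), f(b, b))   [R1 at 1]
3. f(f(f(f(b, b), b), b), f(b, b))  →  f(f(f(b, b), b), f(b, b))   [R1 at 1]
4. f(f(f(b, b), b), f(b, b))  →  f(f(b, b), f(b, b))   [R1 at 1]
5. f(f(b, b), f(b, b))  →  f(b, f(b, b))   [R1 at 1]
6. f(b, f(b, b))  →  f(b, b)   [R1 at 2]
7. f(b, b)  →  b   [R1 at ε]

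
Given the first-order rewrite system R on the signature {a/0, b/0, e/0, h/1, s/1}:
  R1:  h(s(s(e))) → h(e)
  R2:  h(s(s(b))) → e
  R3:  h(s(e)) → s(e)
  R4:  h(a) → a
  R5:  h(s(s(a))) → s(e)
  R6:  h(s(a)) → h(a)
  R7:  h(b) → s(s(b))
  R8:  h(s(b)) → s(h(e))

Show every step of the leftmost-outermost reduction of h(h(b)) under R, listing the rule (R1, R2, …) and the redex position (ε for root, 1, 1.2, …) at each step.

1. h(h(b))  →  h(s(s(b)))   [R7 at 1]
2. h(s(s(b)))  →  e   [R2 at ε]

e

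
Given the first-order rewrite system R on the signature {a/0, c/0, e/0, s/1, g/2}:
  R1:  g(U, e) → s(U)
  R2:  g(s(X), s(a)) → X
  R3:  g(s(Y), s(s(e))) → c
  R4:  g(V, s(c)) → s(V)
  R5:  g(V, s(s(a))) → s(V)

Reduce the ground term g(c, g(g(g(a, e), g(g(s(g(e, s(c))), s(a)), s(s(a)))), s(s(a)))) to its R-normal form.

1. g(c, g(g(g(a, e), g(g(s(g(e, s(c))), s(a)), s(s(a)))), s(s(a))))  →  g(c, s(g(g(a, e), g(g(s(g(e, s(c))), s(a)), s(s(a))))))   [R5 at 2]
2. g(c, s(g(g(a, e), g(g(s(g(e, s(c))), s(a)), s(s(a))))))  →  g(c, s(g(s(a), g(g(s(g(e, s(c))), s(a)), s(s(a))))))   [R1 at 2.1.1]
3. g(c, s(g(s(a), g(g(s(g(e, s(c))), s(a)), s(s(a))))))  →  g(c, s(g(s(a), s(g(s(g(e, s(c))), s(a))))))   [R5 at 2.1.2]
4. g(c, s(g(s(a), s(g(s(g(e, s(c))), s(a))))))  →  g(c, s(g(s(a), s(g(e, s(c))))))   [R2 at 2.1.2.1]
5. g(c, s(g(s(a), s(g(e, s(c))))))  →  g(c, s(g(s(a), s(s(e)))))   [R4 at 2.1.2.1]
6. g(c, s(g(s(a), s(s(e)))))  →  g(c, s(c))   [R3 at 2.1]
7. g(c, s(c))  →  s(c)   [R4 at ε]

s(c)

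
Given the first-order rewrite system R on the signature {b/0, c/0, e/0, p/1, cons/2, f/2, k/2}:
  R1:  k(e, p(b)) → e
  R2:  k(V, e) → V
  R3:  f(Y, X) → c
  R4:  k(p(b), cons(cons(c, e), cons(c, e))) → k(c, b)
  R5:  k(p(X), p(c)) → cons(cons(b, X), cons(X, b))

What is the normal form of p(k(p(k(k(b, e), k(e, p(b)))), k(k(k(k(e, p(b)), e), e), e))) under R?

p(p(b))

1. p(k(p(k(k(b, e), k(e, p(b)))), k(k(k(k(e, p(b)), e), e), e)))  →  p(k(p(k(b, k(e, p(b)))), k(k(k(k(e, p(b)), e), e), e)))   [R2 at 1.1.1.1]
2. p(k(p(k(b, k(e, p(b)))), k(k(k(k(e, p(b)), e), e), e)))  →  p(k(p(k(b, e)), k(k(k(k(e, p(b)), e), e), e)))   [R1 at 1.1.1.2]
3. p(k(p(k(b, e)), k(k(k(k(e, p(b)), e), e), e)))  →  p(k(p(b), k(k(k(k(e, p(b)), e), e), e)))   [R2 at 1.1.1]
4. p(k(p(b), k(k(k(k(e, p(b)), e), e), e)))  →  p(k(p(b), k(k(k(e, p(b)), e), e)))   [R2 at 1.2]
5. p(k(p(b), k(k(k(e, p(b)), e), e)))  →  p(k(p(b), k(k(e, p(b)), e)))   [R2 at 1.2]
6. p(k(p(b), k(k(e, p(b)), e)))  →  p(k(p(b), k(e, p(b))))   [R2 at 1.2]
7. p(k(p(b), k(e, p(b))))  →  p(k(p(b), e))   [R1 at 1.2]
8. p(k(p(b), e))  →  p(p(b))   [R2 at 1]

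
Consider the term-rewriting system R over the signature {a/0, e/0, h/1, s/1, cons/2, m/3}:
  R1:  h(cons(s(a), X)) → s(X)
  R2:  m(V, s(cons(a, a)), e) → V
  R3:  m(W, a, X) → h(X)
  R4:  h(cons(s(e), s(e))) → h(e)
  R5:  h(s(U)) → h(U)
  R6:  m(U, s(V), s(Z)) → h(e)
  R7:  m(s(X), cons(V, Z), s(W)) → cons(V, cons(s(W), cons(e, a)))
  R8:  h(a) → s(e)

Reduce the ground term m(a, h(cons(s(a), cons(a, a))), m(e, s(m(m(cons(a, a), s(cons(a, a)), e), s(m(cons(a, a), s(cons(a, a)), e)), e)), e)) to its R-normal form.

a

1. m(a, h(cons(s(a), cons(a, a))), m(e, s(m(m(cons(a, a), s(cons(a, a)), e), s(m(cons(a, a), s(cons(a, a)), e)), e)), e))  →  m(a, s(cons(a, a)), m(e, s(m(m(cons(a, a), s(cons(a, a)), e), s(m(cons(a, a), s(cons(a, a)), e)), e)), e))   [R1 at 2]
2. m(a, s(cons(a, a)), m(e, s(m(m(cons(a, a), s(cons(a, a)), e), s(m(cons(a, a), s(cons(a, a)), e)), e)), e))  →  m(a, s(cons(a, a)), m(e, s(m(cons(a, a), s(m(cons(a, a), s(cons(a, a)), e)), e)), e))   [R2 at 3.2.1.1]
3. m(a, s(cons(a, a)), m(e, s(m(cons(a, a), s(m(cons(a, a), s(cons(a, a)), e)), e)), e))  →  m(a, s(cons(a, a)), m(e, s(m(cons(a, a), s(cons(a, a)), e)), e))   [R2 at 3.2.1.2.1]
4. m(a, s(cons(a, a)), m(e, s(m(cons(a, a), s(cons(a, a)), e)), e))  →  m(a, s(cons(a, a)), m(e, s(cons(a, a)), e))   [R2 at 3.2.1]
5. m(a, s(cons(a, a)), m(e, s(cons(a, a)), e))  →  m(a, s(cons(a, a)), e)   [R2 at 3]
6. m(a, s(cons(a, a)), e)  →  a   [R2 at ε]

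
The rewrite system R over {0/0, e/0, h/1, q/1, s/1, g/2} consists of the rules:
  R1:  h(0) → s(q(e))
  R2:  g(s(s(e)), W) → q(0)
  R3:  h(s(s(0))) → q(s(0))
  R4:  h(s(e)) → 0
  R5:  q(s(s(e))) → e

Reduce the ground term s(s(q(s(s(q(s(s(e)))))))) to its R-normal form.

1. s(s(q(s(s(q(s(s(e))))))))  →  s(s(q(s(s(e)))))   [R5 at 1.1.1.1.1]
2. s(s(q(s(s(e)))))  →  s(s(e))   [R5 at 1.1]

s(s(e))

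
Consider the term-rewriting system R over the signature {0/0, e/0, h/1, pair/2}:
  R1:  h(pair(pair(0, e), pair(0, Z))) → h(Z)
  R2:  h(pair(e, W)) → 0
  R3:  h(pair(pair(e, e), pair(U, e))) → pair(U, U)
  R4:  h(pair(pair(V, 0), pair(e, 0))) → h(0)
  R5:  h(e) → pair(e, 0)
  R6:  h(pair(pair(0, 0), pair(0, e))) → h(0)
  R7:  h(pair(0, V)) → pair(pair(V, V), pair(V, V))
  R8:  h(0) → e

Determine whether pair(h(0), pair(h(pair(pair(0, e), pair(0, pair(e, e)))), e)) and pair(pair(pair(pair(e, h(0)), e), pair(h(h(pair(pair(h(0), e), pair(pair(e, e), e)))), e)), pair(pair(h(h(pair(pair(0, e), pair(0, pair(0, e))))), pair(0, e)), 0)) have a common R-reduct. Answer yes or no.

Reduce t₁ = pair(h(0), pair(h(pair(pair(0, e), pair(0, pair(e, e)))), e)):
1. pair(h(0), pair(h(pair(pair(0, e), pair(0, pair(e, e)))), e))  →  pair(e, pair(h(pair(pair(0, e), pair(0, pair(e, e)))), e))   [R8 at 1]
2. pair(e, pair(h(pair(pair(0, e), pair(0, pair(e, e)))), e))  →  pair(e, pair(h(pair(e, e)), e))   [R1 at 2.1]
3. pair(e, pair(h(pair(e, e)), e))  →  pair(e, pair(0, e))   [R2 at 2.1]

Reduce t₂ = pair(pair(pair(pair(e, h(0)), e), pair(h(h(pair(pair(h(0), e), pair(pair(e, e), e)))), e)), pair(pair(h(h(pair(pair(0, e), pair(0, pair(0, e))))), pair(0, e)), 0)):
1. pair(pair(pair(pair(e, h(0)), e), pair(h(h(pair(pair(h(0), e), pair(pair(e, e), e)))), e)), pair(pair(h(h(pair(pair(0, e), pair(0, pair(0, e))))), pair(0, e)), 0))  →  pair(pair(pair(pair(e, e), e), pair(h(h(pair(pair(h(0), e), pair(pair(e, e), e)))), e)), pair(pair(h(h(pair(pair(0, e), pair(0, pair(0, e))))), pair(0, e)), 0))   [R8 at 1.1.1.2]
2. pair(pair(pair(pair(e, e), e), pair(h(h(pair(pair(h(0), e), pair(pair(e, e), e)))), e)), pair(pair(h(h(pair(pair(0, e), pair(0, pair(0, e))))), pair(0, e)), 0))  →  pair(pair(pair(pair(e, e), e), pair(h(h(pair(pair(e, e), pair(pair(e, e), e)))), e)), pair(pair(h(h(pair(pair(0, e), pair(0, pair(0, e))))), pair(0, e)), 0))   [R8 at 1.2.1.1.1.1.1]
3. pair(pair(pair(pair(e, e), e), pair(h(h(pair(pair(e, e), pair(pair(e, e), e)))), e)), pair(pair(h(h(pair(pair(0, e), pair(0, pair(0, e))))), pair(0, e)), 0))  →  pair(pair(pair(pair(e, e), e), pair(h(pair(pair(e, e), pair(e, e))), e)), pair(pair(h(h(pair(pair(0, e), pair(0, pair(0, e))))), pair(0, e)), 0))   [R3 at 1.2.1.1]
4. pair(pair(pair(pair(e, e), e), pair(h(pair(pair(e, e), pair(e, e))), e)), pair(pair(h(h(pair(pair(0, e), pair(0, pair(0, e))))), pair(0, e)), 0))  →  pair(pair(pair(pair(e, e), e), pair(pair(e, e), e)), pair(pair(h(h(pair(pair(0, e), pair(0, pair(0, e))))), pair(0, e)), 0))   [R3 at 1.2.1]
5. pair(pair(pair(pair(e, e), e), pair(pair(e, e), e)), pair(pair(h(h(pair(pair(0, e), pair(0, pair(0, e))))), pair(0, e)), 0))  →  pair(pair(pair(pair(e, e), e), pair(pair(e, e), e)), pair(pair(h(h(pair(0, e))), pair(0, e)), 0))   [R1 at 2.1.1.1]
6. pair(pair(pair(pair(e, e), e), pair(pair(e, e), e)), pair(pair(h(h(pair(0, e))), pair(0, e)), 0))  →  pair(pair(pair(pair(e, e), e), pair(pair(e, e), e)), pair(pair(h(pair(pair(e, e), pair(e, e))), pair(0, e)), 0))   [R7 at 2.1.1.1]
7. pair(pair(pair(pair(e, e), e), pair(pair(e, e), e)), pair(pair(h(pair(pair(e, e), pair(e, e))), pair(0, e)), 0))  →  pair(pair(pair(pair(e, e), e), pair(pair(e, e), e)), pair(pair(pair(e, e), pair(0, e)), 0))   [R3 at 2.1.1]

no — NF(t₁) = pair(e, pair(0, e)), NF(t₂) = pair(pair(pair(pair(e, e), e), pair(pair(e, e), e)), pair(pair(pair(e, e), pair(0, e)), 0))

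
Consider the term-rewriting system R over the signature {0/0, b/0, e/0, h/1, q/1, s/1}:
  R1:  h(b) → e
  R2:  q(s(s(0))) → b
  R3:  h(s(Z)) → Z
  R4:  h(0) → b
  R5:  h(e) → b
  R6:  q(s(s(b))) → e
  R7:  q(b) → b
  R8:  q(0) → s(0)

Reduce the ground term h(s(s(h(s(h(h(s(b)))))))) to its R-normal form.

1. h(s(s(h(s(h(h(s(b))))))))  →  s(h(s(h(h(s(b))))))   [R3 at ε]
2. s(h(s(h(h(s(b))))))  →  s(h(h(s(b))))   [R3 at 1]
3. s(h(h(s(b))))  →  s(h(b))   [R3 at 1.1]
4. s(h(b))  →  s(e)   [R1 at 1]

s(e)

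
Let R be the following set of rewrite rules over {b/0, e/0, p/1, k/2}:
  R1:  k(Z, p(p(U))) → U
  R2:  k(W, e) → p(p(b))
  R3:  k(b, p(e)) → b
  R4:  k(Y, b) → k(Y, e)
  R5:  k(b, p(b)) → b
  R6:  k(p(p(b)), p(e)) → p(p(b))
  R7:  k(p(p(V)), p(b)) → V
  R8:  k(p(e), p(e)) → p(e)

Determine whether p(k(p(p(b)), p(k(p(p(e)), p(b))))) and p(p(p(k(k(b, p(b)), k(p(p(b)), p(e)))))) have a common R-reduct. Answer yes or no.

Reduce t₁ = p(k(p(p(b)), p(k(p(p(e)), p(b))))):
1. p(k(p(p(b)), p(k(p(p(e)), p(b)))))  →  p(k(p(p(b)), p(e)))   [R7 at 1.2.1]
2. p(k(p(p(b)), p(e)))  →  p(p(p(b)))   [R6 at 1]

Reduce t₂ = p(p(p(k(k(b, p(b)), k(p(p(b)), p(e)))))):
1. p(p(p(k(k(b, p(b)), k(p(p(b)), p(e))))))  →  p(p(p(k(b, k(p(p(b)), p(e))))))   [R5 at 1.1.1.1]
2. p(p(p(k(b, k(p(p(b)), p(e))))))  →  p(p(p(k(b, p(p(b))))))   [R6 at 1.1.1.2]
3. p(p(p(k(b, p(p(b))))))  →  p(p(p(b)))   [R1 at 1.1.1]

yes — NF(t₁) = p(p(p(b))), NF(t₂) = p(p(p(b)))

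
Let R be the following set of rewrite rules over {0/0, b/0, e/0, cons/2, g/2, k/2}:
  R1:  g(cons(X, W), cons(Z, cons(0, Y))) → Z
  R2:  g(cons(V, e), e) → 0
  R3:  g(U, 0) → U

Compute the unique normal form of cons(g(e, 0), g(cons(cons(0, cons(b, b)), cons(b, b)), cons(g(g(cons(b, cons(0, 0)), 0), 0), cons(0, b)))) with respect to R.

1. cons(g(e, 0), g(cons(cons(0, cons(b, b)), cons(b, b)), cons(g(g(cons(b, cons(0, 0)), 0), 0), cons(0, b))))  →  cons(e, g(cons(cons(0, cons(b, b)), cons(b, b)), cons(g(g(cons(b, cons(0, 0)), 0), 0), cons(0, b))))   [R3 at 1]
2. cons(e, g(cons(cons(0, cons(b, b)), cons(b, b)), cons(g(g(cons(b, cons(0, 0)), 0), 0), cons(0, b))))  →  cons(e, g(g(cons(b, cons(0, 0)), 0), 0))   [R1 at 2]
3. cons(e, g(g(cons(b, cons(0, 0)), 0), 0))  →  cons(e, g(cons(b, cons(0, 0)), 0))   [R3 at 2]
4. cons(e, g(cons(b, cons(0, 0)), 0))  →  cons(e, cons(b, cons(0, 0)))   [R3 at 2]

cons(e, cons(b, cons(0, 0)))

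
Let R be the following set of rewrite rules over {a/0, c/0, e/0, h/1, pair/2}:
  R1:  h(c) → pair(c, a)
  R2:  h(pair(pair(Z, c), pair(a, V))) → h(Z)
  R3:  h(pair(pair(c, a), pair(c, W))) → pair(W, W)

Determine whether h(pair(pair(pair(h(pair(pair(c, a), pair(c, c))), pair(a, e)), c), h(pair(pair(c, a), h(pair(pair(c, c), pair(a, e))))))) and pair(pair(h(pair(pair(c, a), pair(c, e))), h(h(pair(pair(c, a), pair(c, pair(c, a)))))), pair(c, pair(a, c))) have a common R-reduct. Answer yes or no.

Reduce t₁ = h(pair(pair(pair(h(pair(pair(c, a), pair(c, c))), pair(a, e)), c), h(pair(pair(c, a), h(pair(pair(c, c), pair(a, e))))))):
1. h(pair(pair(pair(h(pair(pair(c, a), pair(c, c))), pair(a, e)), c), h(pair(pair(c, a), h(pair(pair(c, c), pair(a, e)))))))  →  h(pair(pair(pair(pair(c, c), pair(a, e)), c), h(pair(pair(c, a), h(pair(pair(c, c), pair(a, e)))))))   [R3 at 1.1.1.1]
2. h(pair(pair(pair(pair(c, c), pair(a, e)), c), h(pair(pair(c, a), h(pair(pair(c, c), pair(a, e)))))))  →  h(pair(pair(pair(pair(c, c), pair(a, e)), c), h(pair(pair(c, a), h(c)))))   [R2 at 1.2.1.2]
3. h(pair(pair(pair(pair(c, c), pair(a, e)), c), h(pair(pair(c, a), h(c)))))  →  h(pair(pair(pair(pair(c, c), pair(a, e)), c), h(pair(pair(c, a), pair(c, a)))))   [R1 at 1.2.1.2]
4. h(pair(pair(pair(pair(c, c), pair(a, e)), c), h(pair(pair(c, a), pair(c, a)))))  →  h(pair(pair(pair(pair(c, c), pair(a, e)), c), pair(a, a)))   [R3 at 1.2]
5. h(pair(pair(pair(pair(c, c), pair(a, e)), c), pair(a, a)))  →  h(pair(pair(c, c), pair(a, e)))   [R2 at ε]
6. h(pair(pair(c, c), pair(a, e)))  →  h(c)   [R2 at ε]
7. h(c)  →  pair(c, a)   [R1 at ε]

Reduce t₂ = pair(pair(h(pair(pair(c, a), pair(c, e))), h(h(pair(pair(c, a), pair(c, pair(c, a)))))), pair(c, pair(a, c))):
1. pair(pair(h(pair(pair(c, a), pair(c, e))), h(h(pair(pair(c, a), pair(c, pair(c, a)))))), pair(c, pair(a, c)))  →  pair(pair(pair(e, e), h(h(pair(pair(c, a), pair(c, pair(c, a)))))), pair(c, pair(a, c)))   [R3 at 1.1]
2. pair(pair(pair(e, e), h(h(pair(pair(c, a), pair(c, pair(c, a)))))), pair(c, pair(a, c)))  →  pair(pair(pair(e, e), h(pair(pair(c, a), pair(c, a)))), pair(c, pair(a, c)))   [R3 at 1.2.1]
3. pair(pair(pair(e, e), h(pair(pair(c, a), pair(c, a)))), pair(c, pair(a, c)))  →  pair(pair(pair(e, e), pair(a, a)), pair(c, pair(a, c)))   [R3 at 1.2]

no — NF(t₁) = pair(c, a), NF(t₂) = pair(pair(pair(e, e), pair(a, a)), pair(c, pair(a, c)))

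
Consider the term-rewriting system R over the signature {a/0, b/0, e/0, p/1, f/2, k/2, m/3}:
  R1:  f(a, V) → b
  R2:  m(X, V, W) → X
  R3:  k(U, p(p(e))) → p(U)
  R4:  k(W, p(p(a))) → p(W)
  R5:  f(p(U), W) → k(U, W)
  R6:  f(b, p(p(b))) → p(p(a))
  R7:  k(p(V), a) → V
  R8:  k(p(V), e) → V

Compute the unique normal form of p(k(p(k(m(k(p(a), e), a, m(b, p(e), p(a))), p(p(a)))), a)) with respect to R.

p(p(a))

1. p(k(p(k(m(k(p(a), e), a, m(b, p(e), p(a))), p(p(a)))), a))  →  p(k(m(k(p(a), e), a, m(b, p(e), p(a))), p(p(a))))   [R7 at 1]
2. p(k(m(k(p(a), e), a, m(b, p(e), p(a))), p(p(a))))  →  p(p(m(k(p(a), e), a, m(b, p(e), p(a)))))   [R4 at 1]
3. p(p(m(k(p(a), e), a, m(b, p(e), p(a)))))  →  p(p(k(p(a), e)))   [R2 at 1.1]
4. p(p(k(p(a), e)))  →  p(p(a))   [R8 at 1.1]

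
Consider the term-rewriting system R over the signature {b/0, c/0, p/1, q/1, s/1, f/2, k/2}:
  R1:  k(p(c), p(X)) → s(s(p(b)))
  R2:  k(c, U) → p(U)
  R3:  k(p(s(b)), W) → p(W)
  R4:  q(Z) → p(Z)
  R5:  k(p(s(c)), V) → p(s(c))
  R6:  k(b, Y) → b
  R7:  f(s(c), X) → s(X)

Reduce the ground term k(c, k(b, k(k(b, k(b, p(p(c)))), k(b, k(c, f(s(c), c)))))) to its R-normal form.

1. k(c, k(b, k(k(b, k(b, p(p(c)))), k(b, k(c, f(s(c), c))))))  →  p(k(b, k(k(b, k(b, p(p(c)))), k(b, k(c, f(s(c), c))))))   [R2 at ε]
2. p(k(b, k(k(b, k(b, p(p(c)))), k(b, k(c, f(s(c), c))))))  →  p(b)   [R6 at 1]

p(b)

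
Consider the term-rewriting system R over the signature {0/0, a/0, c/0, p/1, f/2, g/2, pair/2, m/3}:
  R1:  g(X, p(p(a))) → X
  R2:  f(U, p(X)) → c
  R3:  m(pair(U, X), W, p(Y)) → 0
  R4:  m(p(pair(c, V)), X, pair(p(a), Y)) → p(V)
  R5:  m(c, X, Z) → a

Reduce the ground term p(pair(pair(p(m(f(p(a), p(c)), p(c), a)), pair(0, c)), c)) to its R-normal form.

p(pair(pair(p(a), pair(0, c)), c))

1. p(pair(pair(p(m(f(p(a), p(c)), p(c), a)), pair(0, c)), c))  →  p(pair(pair(p(m(c, p(c), a)), pair(0, c)), c))   [R2 at 1.1.1.1.1]
2. p(pair(pair(p(m(c, p(c), a)), pair(0, c)), c))  →  p(pair(pair(p(a), pair(0, c)), c))   [R5 at 1.1.1.1]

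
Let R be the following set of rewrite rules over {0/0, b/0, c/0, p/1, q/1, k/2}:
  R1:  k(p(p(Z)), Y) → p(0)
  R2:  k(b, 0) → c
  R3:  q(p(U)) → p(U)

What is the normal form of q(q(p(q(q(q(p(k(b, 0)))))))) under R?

p(p(c))

1. q(q(p(q(q(q(p(k(b, 0))))))))  →  q(p(q(q(q(p(k(b, 0)))))))   [R3 at 1]
2. q(p(q(q(q(p(k(b, 0)))))))  →  p(q(q(q(p(k(b, 0))))))   [R3 at ε]
3. p(q(q(q(p(k(b, 0))))))  →  p(q(q(p(k(b, 0)))))   [R3 at 1.1.1]
4. p(q(q(p(k(b, 0)))))  →  p(q(p(k(b, 0))))   [R3 at 1.1]
5. p(q(p(k(b, 0))))  →  p(p(k(b, 0)))   [R3 at 1]
6. p(p(k(b, 0)))  →  p(p(c))   [R2 at 1.1]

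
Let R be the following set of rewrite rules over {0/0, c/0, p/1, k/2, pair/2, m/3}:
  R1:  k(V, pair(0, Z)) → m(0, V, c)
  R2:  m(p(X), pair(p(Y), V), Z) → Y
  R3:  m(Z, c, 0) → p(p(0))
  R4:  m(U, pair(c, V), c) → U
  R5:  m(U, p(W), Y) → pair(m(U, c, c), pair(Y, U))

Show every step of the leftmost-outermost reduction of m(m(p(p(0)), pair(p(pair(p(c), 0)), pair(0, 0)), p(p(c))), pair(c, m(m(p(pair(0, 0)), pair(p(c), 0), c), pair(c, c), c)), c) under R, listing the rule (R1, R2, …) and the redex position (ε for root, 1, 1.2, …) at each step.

pair(p(c), 0)

1. m(m(p(p(0)), pair(p(pair(p(c), 0)), pair(0, 0)), p(p(c))), pair(c, m(m(p(pair(0, 0)), pair(p(c), 0), c), pair(c, c), c)), c)  →  m(p(p(0)), pair(p(pair(p(c), 0)), pair(0, 0)), p(p(c)))   [R4 at ε]
2. m(p(p(0)), pair(p(pair(p(c), 0)), pair(0, 0)), p(p(c)))  →  pair(p(c), 0)   [R2 at ε]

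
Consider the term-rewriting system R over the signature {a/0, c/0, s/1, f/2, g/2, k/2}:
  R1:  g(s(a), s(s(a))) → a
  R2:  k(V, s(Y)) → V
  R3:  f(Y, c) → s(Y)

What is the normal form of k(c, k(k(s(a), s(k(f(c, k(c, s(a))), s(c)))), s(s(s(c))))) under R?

c

1. k(c, k(k(s(a), s(k(f(c, k(c, s(a))), s(c)))), s(s(s(c)))))  →  k(c, k(s(a), s(k(f(c, k(c, s(a))), s(c)))))   [R2 at 2]
2. k(c, k(s(a), s(k(f(c, k(c, s(a))), s(c)))))  →  k(c, s(a))   [R2 at 2]
3. k(c, s(a))  →  c   [R2 at ε]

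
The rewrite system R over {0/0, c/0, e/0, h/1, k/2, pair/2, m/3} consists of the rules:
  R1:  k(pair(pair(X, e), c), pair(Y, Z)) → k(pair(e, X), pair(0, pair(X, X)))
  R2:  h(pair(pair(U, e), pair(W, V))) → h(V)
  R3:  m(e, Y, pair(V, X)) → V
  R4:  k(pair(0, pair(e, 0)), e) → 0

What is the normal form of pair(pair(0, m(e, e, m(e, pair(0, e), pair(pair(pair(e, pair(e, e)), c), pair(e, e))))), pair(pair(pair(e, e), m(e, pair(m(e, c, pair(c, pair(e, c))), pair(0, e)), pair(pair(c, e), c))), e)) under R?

pair(pair(0, pair(e, pair(e, e))), pair(pair(pair(e, e), pair(c, e)), e))

1. pair(pair(0, m(e, e, m(e, pair(0, e), pair(pair(pair(e, pair(e, e)), c), pair(e, e))))), pair(pair(pair(e, e), m(e, pair(m(e, c, pair(c, pair(e, c))), pair(0, e)), pair(pair(c, e), c))), e))  →  pair(pair(0, m(e, e, pair(pair(e, pair(e, e)), c))), pair(pair(pair(e, e), m(e, pair(m(e, c, pair(c, pair(e, c))), pair(0, e)), pair(pair(c, e), c))), e))   [R3 at 1.2.3]
2. pair(pair(0, m(e, e, pair(pair(e, pair(e, e)), c))), pair(pair(pair(e, e), m(e, pair(m(e, c, pair(c, pair(e, c))), pair(0, e)), pair(pair(c, e), c))), e))  →  pair(pair(0, pair(e, pair(e, e))), pair(pair(pair(e, e), m(e, pair(m(e, c, pair(c, pair(e, c))), pair(0, e)), pair(pair(c, e), c))), e))   [R3 at 1.2]
3. pair(pair(0, pair(e, pair(e, e))), pair(pair(pair(e, e), m(e, pair(m(e, c, pair(c, pair(e, c))), pair(0, e)), pair(pair(c, e), c))), e))  →  pair(pair(0, pair(e, pair(e, e))), pair(pair(pair(e, e), pair(c, e)), e))   [R3 at 2.1.2]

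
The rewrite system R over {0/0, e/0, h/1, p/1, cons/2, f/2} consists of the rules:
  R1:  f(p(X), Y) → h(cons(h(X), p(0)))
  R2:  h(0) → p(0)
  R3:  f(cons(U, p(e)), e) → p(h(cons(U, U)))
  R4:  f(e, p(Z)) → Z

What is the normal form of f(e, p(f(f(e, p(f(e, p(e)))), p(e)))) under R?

1. f(e, p(f(f(e, p(f(e, p(e)))), p(e))))  →  f(f(e, p(f(e, p(e)))), p(e))   [R4 at ε]
2. f(f(e, p(f(e, p(e)))), p(e))  →  f(f(e, p(e)), p(e))   [R4 at 1]
3. f(f(e, p(e)), p(e))  →  f(e, p(e))   [R4 at 1]
4. f(e, p(e))  →  e   [R4 at ε]

e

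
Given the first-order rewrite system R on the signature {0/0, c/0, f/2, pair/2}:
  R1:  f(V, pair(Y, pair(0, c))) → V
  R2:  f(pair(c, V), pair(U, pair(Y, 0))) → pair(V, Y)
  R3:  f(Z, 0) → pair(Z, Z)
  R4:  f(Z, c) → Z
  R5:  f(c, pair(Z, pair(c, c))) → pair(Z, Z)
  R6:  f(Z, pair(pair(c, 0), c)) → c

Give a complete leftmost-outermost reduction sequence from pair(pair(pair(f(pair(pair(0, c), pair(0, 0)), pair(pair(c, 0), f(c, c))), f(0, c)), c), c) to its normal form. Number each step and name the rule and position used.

pair(pair(pair(c, 0), c), c)

1. pair(pair(pair(f(pair(pair(0, c), pair(0, 0)), pair(pair(c, 0), f(c, c))), f(0, c)), c), c)  →  pair(pair(pair(f(pair(pair(0, c), pair(0, 0)), pair(pair(c, 0), c)), f(0, c)), c), c)   [R4 at 1.1.1.2.2]
2. pair(pair(pair(f(pair(pair(0, c), pair(0, 0)), pair(pair(c, 0), c)), f(0, c)), c), c)  →  pair(pair(pair(c, f(0, c)), c), c)   [R6 at 1.1.1]
3. pair(pair(pair(c, f(0, c)), c), c)  →  pair(pair(pair(c, 0), c), c)   [R4 at 1.1.2]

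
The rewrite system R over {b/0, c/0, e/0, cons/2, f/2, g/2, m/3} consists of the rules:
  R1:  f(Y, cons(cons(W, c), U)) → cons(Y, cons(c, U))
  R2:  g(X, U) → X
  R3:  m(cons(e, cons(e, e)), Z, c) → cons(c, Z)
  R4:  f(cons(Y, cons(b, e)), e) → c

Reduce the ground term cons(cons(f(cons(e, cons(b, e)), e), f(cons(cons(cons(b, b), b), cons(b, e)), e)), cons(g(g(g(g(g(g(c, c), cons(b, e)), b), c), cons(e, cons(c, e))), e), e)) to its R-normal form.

cons(cons(c, c), cons(c, e))

1. cons(cons(f(cons(e, cons(b, e)), e), f(cons(cons(cons(b, b), b), cons(b, e)), e)), cons(g(g(g(g(g(g(c, c), cons(b, e)), b), c), cons(e, cons(c, e))), e), e))  →  cons(cons(c, f(cons(cons(cons(b, b), b), cons(b, e)), e)), cons(g(g(g(g(g(g(c, c), cons(b, e)), b), c), cons(e, cons(c, e))), e), e))   [R4 at 1.1]
2. cons(cons(c, f(cons(cons(cons(b, b), b), cons(b, e)), e)), cons(g(g(g(g(g(g(c, c), cons(b, e)), b), c), cons(e, cons(c, e))), e), e))  →  cons(cons(c, c), cons(g(g(g(g(g(g(c, c), cons(b, e)), b), c), cons(e, cons(c, e))), e), e))   [R4 at 1.2]
3. cons(cons(c, c), cons(g(g(g(g(g(g(c, c), cons(b, e)), b), c), cons(e, cons(c, e))), e), e))  →  cons(cons(c, c), cons(g(g(g(g(g(c, c), cons(b, e)), b), c), cons(e, cons(c, e))), e))   [R2 at 2.1]
4. cons(cons(c, c), cons(g(g(g(g(g(c, c), cons(b, e)), b), c), cons(e, cons(c, e))), e))  →  cons(cons(c, c), cons(g(g(g(g(c, c), cons(b, e)), b), c), e))   [R2 at 2.1]
5. cons(cons(c, c), cons(g(g(g(g(c, c), cons(b, e)), b), c), e))  →  cons(cons(c, c), cons(g(g(g(c, c), cons(b, e)), b), e))   [R2 at 2.1]
6. cons(cons(c, c), cons(g(g(g(c, c), cons(b, e)), b), e))  →  cons(cons(c, c), cons(g(g(c, c), cons(b, e)), e))   [R2 at 2.1]
7. cons(cons(c, c), cons(g(g(c, c), cons(b, e)), e))  →  cons(cons(c, c), cons(g(c, c), e))   [R2 at 2.1]
8. cons(cons(c, c), cons(g(c, c), e))  →  cons(cons(c, c), cons(c, e))   [R2 at 2.1]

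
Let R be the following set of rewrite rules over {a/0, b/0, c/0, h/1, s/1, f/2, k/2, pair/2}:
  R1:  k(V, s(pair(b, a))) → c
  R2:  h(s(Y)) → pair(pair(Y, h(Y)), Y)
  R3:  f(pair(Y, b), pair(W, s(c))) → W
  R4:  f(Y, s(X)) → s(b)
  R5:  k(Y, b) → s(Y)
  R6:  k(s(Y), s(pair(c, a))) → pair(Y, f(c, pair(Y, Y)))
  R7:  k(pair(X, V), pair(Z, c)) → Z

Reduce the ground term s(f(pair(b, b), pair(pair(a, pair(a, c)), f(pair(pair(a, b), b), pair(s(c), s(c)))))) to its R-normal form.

1. s(f(pair(b, b), pair(pair(a, pair(a, c)), f(pair(pair(a, b), b), pair(s(c), s(c))))))  →  s(f(pair(b, b), pair(pair(a, pair(a, c)), s(c))))   [R3 at 1.2.2]
2. s(f(pair(b, b), pair(pair(a, pair(a, c)), s(c))))  →  s(pair(a, pair(a, c)))   [R3 at 1]

s(pair(a, pair(a, c)))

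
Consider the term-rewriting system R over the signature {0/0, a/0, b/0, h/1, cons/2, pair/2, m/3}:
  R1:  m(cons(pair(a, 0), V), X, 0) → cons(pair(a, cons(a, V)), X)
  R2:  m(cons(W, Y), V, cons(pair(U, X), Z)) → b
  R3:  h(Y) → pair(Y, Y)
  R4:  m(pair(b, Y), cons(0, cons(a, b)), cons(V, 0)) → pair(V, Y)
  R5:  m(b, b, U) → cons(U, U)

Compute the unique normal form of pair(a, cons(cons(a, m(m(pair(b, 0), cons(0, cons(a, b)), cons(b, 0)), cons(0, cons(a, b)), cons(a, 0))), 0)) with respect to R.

1. pair(a, cons(cons(a, m(m(pair(b, 0), cons(0, cons(a, b)), cons(b, 0)), cons(0, cons(a, b)), cons(a, 0))), 0))  →  pair(a, cons(cons(a, m(pair(b, 0), cons(0, cons(a, b)), cons(a, 0))), 0))   [R4 at 2.1.2.1]
2. pair(a, cons(cons(a, m(pair(b, 0), cons(0, cons(a, b)), cons(a, 0))), 0))  →  pair(a, cons(cons(a, pair(a, 0)), 0))   [R4 at 2.1.2]

pair(a, cons(cons(a, pair(a, 0)), 0))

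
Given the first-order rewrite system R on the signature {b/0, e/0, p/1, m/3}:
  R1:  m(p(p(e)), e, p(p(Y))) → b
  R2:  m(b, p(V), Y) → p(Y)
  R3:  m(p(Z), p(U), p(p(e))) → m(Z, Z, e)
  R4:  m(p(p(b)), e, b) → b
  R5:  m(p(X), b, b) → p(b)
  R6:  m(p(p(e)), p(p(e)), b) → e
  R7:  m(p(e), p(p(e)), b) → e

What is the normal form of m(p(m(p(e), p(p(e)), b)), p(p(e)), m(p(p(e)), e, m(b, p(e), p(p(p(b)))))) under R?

e

1. m(p(m(p(e), p(p(e)), b)), p(p(e)), m(p(p(e)), e, m(b, p(e), p(p(p(b))))))  →  m(p(e), p(p(e)), m(p(p(e)), e, m(b, p(e), p(p(p(b))))))   [R7 at 1.1]
2. m(p(e), p(p(e)), m(p(p(e)), e, m(b, p(e), p(p(p(b))))))  →  m(p(e), p(p(e)), m(p(p(e)), e, p(p(p(p(b))))))   [R2 at 3.3]
3. m(p(e), p(p(e)), m(p(p(e)), e, p(p(p(p(b))))))  →  m(p(e), p(p(e)), b)   [R1 at 3]
4. m(p(e), p(p(e)), b)  →  e   [R7 at ε]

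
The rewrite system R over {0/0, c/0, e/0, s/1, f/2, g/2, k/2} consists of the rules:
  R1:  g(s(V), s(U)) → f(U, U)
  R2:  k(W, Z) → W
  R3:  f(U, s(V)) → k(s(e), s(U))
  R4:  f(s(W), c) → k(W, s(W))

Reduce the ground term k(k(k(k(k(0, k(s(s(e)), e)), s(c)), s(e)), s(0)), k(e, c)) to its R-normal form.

1. k(k(k(k(k(0, k(s(s(e)), e)), s(c)), s(e)), s(0)), k(e, c))  →  k(k(k(k(0, k(s(s(e)), e)), s(c)), s(e)), s(0))   [R2 at ε]
2. k(k(k(k(0, k(s(s(e)), e)), s(c)), s(e)), s(0))  →  k(k(k(0, k(s(s(e)), e)), s(c)), s(e))   [R2 at ε]
3. k(k(k(0, k(s(s(e)), e)), s(c)), s(e))  →  k(k(0, k(s(s(e)), e)), s(c))   [R2 at ε]
4. k(k(0, k(s(s(e)), e)), s(c))  →  k(0, k(s(s(e)), e))   [R2 at ε]
5. k(0, k(s(s(e)), e))  →  0   [R2 at ε]

0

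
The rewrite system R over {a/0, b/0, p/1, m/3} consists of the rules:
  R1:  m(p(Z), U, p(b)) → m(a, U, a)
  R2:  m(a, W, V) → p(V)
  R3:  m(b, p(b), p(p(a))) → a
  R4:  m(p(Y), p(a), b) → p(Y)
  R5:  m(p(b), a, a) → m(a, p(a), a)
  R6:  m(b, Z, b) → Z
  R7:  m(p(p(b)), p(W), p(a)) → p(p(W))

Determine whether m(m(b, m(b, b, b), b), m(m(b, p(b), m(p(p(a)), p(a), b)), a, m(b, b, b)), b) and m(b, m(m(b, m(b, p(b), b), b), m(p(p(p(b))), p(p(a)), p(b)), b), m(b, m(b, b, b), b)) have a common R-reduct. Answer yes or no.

Reduce t₁ = m(m(b, m(b, b, b), b), m(m(b, p(b), m(p(p(a)), p(a), b)), a, m(b, b, b)), b):
1. m(m(b, m(b, b, b), b), m(m(b, p(b), m(p(p(a)), p(a), b)), a, m(b, b, b)), b)  →  m(m(b, b, b), m(m(b, p(b), m(p(p(a)), p(a), b)), a, m(b, b, b)), b)   [R6 at 1]
2. m(m(b, b, b), m(m(b, p(b), m(p(p(a)), p(a), b)), a, m(b, b, b)), b)  →  m(b, m(m(b, p(b), m(p(p(a)), p(a), b)), a, m(b, b, b)), b)   [R6 at 1]
3. m(b, m(m(b, p(b), m(p(p(a)), p(a), b)), a, m(b, b, b)), b)  →  m(m(b, p(b), m(p(p(a)), p(a), b)), a, m(b, b, b))   [R6 at ε]
4. m(m(b, p(b), m(p(p(a)), p(a), b)), a, m(b, b, b))  →  m(m(b, p(b), p(p(a))), a, m(b, b, b))   [R4 at 1.3]
5. m(m(b, p(b), p(p(a))), a, m(b, b, b))  →  m(a, a, m(b, b, b))   [R3 at 1]
6. m(a, a, m(b, b, b))  →  p(m(b, b, b))   [R2 at ε]
7. p(m(b, b, b))  →  p(b)   [R6 at 1]

Reduce t₂ = m(b, m(m(b, m(b, p(b), b), b), m(p(p(p(b))), p(p(a)), p(b)), b), m(b, m(b, b, b), b)):
1. m(b, m(m(b, m(b, p(b), b), b), m(p(p(p(b))), p(p(a)), p(b)), b), m(b, m(b, b, b), b))  →  m(b, m(m(b, p(b), b), m(p(p(p(b))), p(p(a)), p(b)), b), m(b, m(b, b, b), b))   [R6 at 2.1]
2. m(b, m(m(b, p(b), b), m(p(p(p(b))), p(p(a)), p(b)), b), m(b, m(b, b, b), b))  →  m(b, m(p(b), m(p(p(p(b))), p(p(a)), p(b)), b), m(b, m(b, b, b), b))   [R6 at 2.1]
3. m(b, m(p(b), m(p(p(p(b))), p(p(a)), p(b)), b), m(b, m(b, b, b), b))  →  m(b, m(p(b), m(a, p(p(a)), a), b), m(b, m(b, b, b), b))   [R1 at 2.2]
4. m(b, m(p(b), m(a, p(p(a)), a), b), m(b, m(b, b, b), b))  →  m(b, m(p(b), p(a), b), m(b, m(b, b, b), b))   [R2 at 2.2]
5. m(b, m(p(b), p(a), b), m(b, m(b, b, b), b))  →  m(b, p(b), m(b, m(b, b, b), b))   [R4 at 2]
6. m(b, p(b), m(b, m(b, b, b), b))  →  m(b, p(b), m(b, b, b))   [R6 at 3]
7. m(b, p(b), m(b, b, b))  →  m(b, p(b), b)   [R6 at 3]
8. m(b, p(b), b)  →  p(b)   [R6 at ε]

yes — NF(t₁) = p(b), NF(t₂) = p(b)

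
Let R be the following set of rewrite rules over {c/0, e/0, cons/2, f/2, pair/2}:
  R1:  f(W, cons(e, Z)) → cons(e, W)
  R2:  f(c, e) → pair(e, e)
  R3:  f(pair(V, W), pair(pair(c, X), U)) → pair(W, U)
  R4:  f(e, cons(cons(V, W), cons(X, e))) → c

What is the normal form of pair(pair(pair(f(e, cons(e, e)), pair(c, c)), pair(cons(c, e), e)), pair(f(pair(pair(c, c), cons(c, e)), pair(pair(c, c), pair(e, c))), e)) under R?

1. pair(pair(pair(f(e, cons(e, e)), pair(c, c)), pair(cons(c, e), e)), pair(f(pair(pair(c, c), cons(c, e)), pair(pair(c, c), pair(e, c))), e))  →  pair(pair(pair(cons(e, e), pair(c, c)), pair(cons(c, e), e)), pair(f(pair(pair(c, c), cons(c, e)), pair(pair(c, c), pair(e, c))), e))   [R1 at 1.1.1]
2. pair(pair(pair(cons(e, e), pair(c, c)), pair(cons(c, e), e)), pair(f(pair(pair(c, c), cons(c, e)), pair(pair(c, c), pair(e, c))), e))  →  pair(pair(pair(cons(e, e), pair(c, c)), pair(cons(c, e), e)), pair(pair(cons(c, e), pair(e, c)), e))   [R3 at 2.1]

pair(pair(pair(cons(e, e), pair(c, c)), pair(cons(c, e), e)), pair(pair(cons(c, e), pair(e, c)), e))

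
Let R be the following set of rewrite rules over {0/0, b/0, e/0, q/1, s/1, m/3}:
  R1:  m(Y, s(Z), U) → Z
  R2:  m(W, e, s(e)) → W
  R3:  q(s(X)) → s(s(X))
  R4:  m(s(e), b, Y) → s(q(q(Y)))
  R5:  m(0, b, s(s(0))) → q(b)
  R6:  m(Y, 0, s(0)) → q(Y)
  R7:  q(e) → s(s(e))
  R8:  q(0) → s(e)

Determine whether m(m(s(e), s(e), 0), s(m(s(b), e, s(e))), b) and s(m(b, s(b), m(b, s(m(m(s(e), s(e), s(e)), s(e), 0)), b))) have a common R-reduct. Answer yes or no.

Reduce t₁ = m(m(s(e), s(e), 0), s(m(s(b), e, s(e))), b):
1. m(m(s(e), s(e), 0), s(m(s(b), e, s(e))), b)  →  m(s(b), e, s(e))   [R1 at ε]
2. m(s(b), e, s(e))  →  s(b)   [R2 at ε]

Reduce t₂ = s(m(b, s(b), m(b, s(m(m(s(e), s(e), s(e)), s(e), 0)), b))):
1. s(m(b, s(b), m(b, s(m(m(s(e), s(e), s(e)), s(e), 0)), b)))  →  s(b)   [R1 at 1]

yes — NF(t₁) = s(b), NF(t₂) = s(b)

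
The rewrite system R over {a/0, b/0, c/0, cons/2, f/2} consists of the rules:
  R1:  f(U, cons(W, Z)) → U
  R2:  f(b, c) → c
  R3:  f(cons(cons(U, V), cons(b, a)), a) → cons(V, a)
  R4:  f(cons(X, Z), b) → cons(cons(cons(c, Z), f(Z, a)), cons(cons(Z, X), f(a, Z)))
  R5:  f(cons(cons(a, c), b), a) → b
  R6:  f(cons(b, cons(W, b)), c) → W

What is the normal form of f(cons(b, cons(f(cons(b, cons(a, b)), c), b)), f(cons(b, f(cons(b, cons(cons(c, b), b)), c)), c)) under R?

a

1. f(cons(b, cons(f(cons(b, cons(a, b)), c), b)), f(cons(b, f(cons(b, cons(cons(c, b), b)), c)), c))  →  f(cons(b, cons(a, b)), f(cons(b, f(cons(b, cons(cons(c, b), b)), c)), c))   [R6 at 1.2.1]
2. f(cons(b, cons(a, b)), f(cons(b, f(cons(b, cons(cons(c, b), b)), c)), c))  →  f(cons(b, cons(a, b)), f(cons(b, cons(c, b)), c))   [R6 at 2.1.2]
3. f(cons(b, cons(a, b)), f(cons(b, cons(c, b)), c))  →  f(cons(b, cons(a, b)), c)   [R6 at 2]
4. f(cons(b, cons(a, b)), c)  →  a   [R6 at ε]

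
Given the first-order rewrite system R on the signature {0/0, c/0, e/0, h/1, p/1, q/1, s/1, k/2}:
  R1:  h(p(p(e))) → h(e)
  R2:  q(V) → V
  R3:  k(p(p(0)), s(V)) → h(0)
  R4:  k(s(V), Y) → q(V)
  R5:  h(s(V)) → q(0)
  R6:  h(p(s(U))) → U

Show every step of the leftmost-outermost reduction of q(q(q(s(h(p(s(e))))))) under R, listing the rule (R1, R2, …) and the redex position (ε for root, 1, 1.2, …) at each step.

1. q(q(q(s(h(p(s(e)))))))  →  q(q(s(h(p(s(e))))))   [R2 at ε]
2. q(q(s(h(p(s(e))))))  →  q(s(h(p(s(e)))))   [R2 at ε]
3. q(s(h(p(s(e)))))  →  s(h(p(s(e))))   [R2 at ε]
4. s(h(p(s(e))))  →  s(e)   [R6 at 1]

s(e)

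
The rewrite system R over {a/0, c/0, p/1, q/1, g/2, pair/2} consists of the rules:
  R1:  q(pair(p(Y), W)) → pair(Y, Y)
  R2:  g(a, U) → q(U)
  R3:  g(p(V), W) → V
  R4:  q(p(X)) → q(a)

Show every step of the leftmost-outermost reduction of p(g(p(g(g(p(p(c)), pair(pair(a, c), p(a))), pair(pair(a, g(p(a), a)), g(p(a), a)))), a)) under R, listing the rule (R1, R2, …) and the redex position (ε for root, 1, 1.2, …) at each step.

1. p(g(p(g(g(p(p(c)), pair(pair(a, c), p(a))), pair(pair(a, g(p(a), a)), g(p(a), a)))), a))  →  p(g(g(p(p(c)), pair(pair(a, c), p(a))), pair(pair(a, g(p(a), a)), g(p(a), a))))   [R3 at 1]
2. p(g(g(p(p(c)), pair(pair(a, c), p(a))), pair(pair(a, g(p(a), a)), g(p(a), a))))  →  p(g(p(c), pair(pair(a, g(p(a), a)), g(p(a), a))))   [R3 at 1.1]
3. p(g(p(c), pair(pair(a, g(p(a), a)), g(p(a), a))))  →  p(c)   [R3 at 1]

p(c)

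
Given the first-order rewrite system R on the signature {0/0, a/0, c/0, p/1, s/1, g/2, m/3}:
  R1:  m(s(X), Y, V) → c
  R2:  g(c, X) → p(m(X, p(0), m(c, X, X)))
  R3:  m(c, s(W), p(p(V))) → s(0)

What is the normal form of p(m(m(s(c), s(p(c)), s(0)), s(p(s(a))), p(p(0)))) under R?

p(s(0))

1. p(m(m(s(c), s(p(c)), s(0)), s(p(s(a))), p(p(0))))  →  p(m(c, s(p(s(a))), p(p(0))))   [R1 at 1.1]
2. p(m(c, s(p(s(a))), p(p(0))))  →  p(s(0))   [R3 at 1]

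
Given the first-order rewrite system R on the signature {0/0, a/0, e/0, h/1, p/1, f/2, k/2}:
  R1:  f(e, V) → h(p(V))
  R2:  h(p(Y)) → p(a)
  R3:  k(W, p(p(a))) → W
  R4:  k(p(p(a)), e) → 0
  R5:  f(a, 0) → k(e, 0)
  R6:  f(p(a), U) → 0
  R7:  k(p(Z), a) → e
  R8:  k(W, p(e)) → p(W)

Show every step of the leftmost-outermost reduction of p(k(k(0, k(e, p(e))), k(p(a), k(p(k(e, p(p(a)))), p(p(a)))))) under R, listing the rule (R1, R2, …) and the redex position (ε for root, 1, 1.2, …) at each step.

1. p(k(k(0, k(e, p(e))), k(p(a), k(p(k(e, p(p(a)))), p(p(a))))))  →  p(k(k(0, p(e)), k(p(a), k(p(k(e, p(p(a)))), p(p(a))))))   [R8 at 1.1.2]
2. p(k(k(0, p(e)), k(p(a), k(p(k(e, p(p(a)))), p(p(a))))))  →  p(k(p(0), k(p(a), k(p(k(e, p(p(a)))), p(p(a))))))   [R8 at 1.1]
3. p(k(p(0), k(p(a), k(p(k(e, p(p(a)))), p(p(a))))))  →  p(k(p(0), k(p(a), p(k(e, p(p(a)))))))   [R3 at 1.2.2]
4. p(k(p(0), k(p(a), p(k(e, p(p(a)))))))  →  p(k(p(0), k(p(a), p(e))))   [R3 at 1.2.2.1]
5. p(k(p(0), k(p(a), p(e))))  →  p(k(p(0), p(p(a))))   [R8 at 1.2]
6. p(k(p(0), p(p(a))))  →  p(p(0))   [R3 at 1]

p(p(0))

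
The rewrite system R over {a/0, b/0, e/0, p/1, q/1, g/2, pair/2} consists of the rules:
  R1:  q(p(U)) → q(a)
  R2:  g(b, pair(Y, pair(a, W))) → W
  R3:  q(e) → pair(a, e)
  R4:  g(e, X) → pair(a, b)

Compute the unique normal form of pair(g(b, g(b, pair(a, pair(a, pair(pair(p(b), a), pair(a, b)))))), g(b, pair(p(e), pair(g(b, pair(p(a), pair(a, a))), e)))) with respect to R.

pair(b, e)

1. pair(g(b, g(b, pair(a, pair(a, pair(pair(p(b), a), pair(a, b)))))), g(b, pair(p(e), pair(g(b, pair(p(a), pair(a, a))), e))))  →  pair(g(b, pair(pair(p(b), a), pair(a, b))), g(b, pair(p(e), pair(g(b, pair(p(a), pair(a, a))), e))))   [R2 at 1.2]
2. pair(g(b, pair(pair(p(b), a), pair(a, b))), g(b, pair(p(e), pair(g(b, pair(p(a), pair(a, a))), e))))  →  pair(b, g(b, pair(p(e), pair(g(b, pair(p(a), pair(a, a))), e))))   [R2 at 1]
3. pair(b, g(b, pair(p(e), pair(g(b, pair(p(a), pair(a, a))), e))))  →  pair(b, g(b, pair(p(e), pair(a, e))))   [R2 at 2.2.2.1]
4. pair(b, g(b, pair(p(e), pair(a, e))))  →  pair(b, e)   [R2 at 2]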